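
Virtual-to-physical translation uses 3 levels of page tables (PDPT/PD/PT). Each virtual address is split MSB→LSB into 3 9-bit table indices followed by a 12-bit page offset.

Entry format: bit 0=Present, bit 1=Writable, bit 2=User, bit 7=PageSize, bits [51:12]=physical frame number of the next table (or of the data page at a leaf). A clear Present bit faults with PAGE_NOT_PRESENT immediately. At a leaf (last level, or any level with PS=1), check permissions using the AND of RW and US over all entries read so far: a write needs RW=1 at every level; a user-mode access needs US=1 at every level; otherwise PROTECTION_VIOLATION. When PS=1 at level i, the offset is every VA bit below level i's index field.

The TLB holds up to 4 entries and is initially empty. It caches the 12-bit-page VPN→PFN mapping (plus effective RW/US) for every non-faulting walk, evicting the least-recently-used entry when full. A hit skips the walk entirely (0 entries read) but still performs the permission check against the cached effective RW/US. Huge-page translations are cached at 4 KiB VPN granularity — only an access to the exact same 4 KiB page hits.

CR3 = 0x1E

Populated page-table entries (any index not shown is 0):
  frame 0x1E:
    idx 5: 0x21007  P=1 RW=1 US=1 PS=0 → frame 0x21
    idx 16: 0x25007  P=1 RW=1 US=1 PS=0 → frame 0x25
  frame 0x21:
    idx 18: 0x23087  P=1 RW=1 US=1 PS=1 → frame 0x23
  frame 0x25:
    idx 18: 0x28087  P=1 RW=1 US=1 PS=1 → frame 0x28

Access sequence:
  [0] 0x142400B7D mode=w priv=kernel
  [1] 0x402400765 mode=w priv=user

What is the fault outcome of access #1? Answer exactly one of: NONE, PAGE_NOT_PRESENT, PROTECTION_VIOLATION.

Walk each access:
#0 VA=0x142400B7D (w,kernel):
  lvl0: tbl 0x1E, slot 5 ⇒ 0x21007 (P1/RW1/US1/PS0)
  lvl1: tbl 0x21, slot 18 ⇒ 0x23087 (P1/RW1/US1/PS1)
  ✓ 0x23B7D (huge @L1)  — 2 lookups
#1 VA=0x402400765 (w,user):
  lvl0: tbl 0x1E, slot 16 ⇒ 0x25007 (P1/RW1/US1/PS0)
  lvl1: tbl 0x25, slot 18 ⇒ 0x28087 (P1/RW1/US1/PS1)
  ✓ 0x28765 (huge @L1)  — 2 lookups

Access #1 fault: NONE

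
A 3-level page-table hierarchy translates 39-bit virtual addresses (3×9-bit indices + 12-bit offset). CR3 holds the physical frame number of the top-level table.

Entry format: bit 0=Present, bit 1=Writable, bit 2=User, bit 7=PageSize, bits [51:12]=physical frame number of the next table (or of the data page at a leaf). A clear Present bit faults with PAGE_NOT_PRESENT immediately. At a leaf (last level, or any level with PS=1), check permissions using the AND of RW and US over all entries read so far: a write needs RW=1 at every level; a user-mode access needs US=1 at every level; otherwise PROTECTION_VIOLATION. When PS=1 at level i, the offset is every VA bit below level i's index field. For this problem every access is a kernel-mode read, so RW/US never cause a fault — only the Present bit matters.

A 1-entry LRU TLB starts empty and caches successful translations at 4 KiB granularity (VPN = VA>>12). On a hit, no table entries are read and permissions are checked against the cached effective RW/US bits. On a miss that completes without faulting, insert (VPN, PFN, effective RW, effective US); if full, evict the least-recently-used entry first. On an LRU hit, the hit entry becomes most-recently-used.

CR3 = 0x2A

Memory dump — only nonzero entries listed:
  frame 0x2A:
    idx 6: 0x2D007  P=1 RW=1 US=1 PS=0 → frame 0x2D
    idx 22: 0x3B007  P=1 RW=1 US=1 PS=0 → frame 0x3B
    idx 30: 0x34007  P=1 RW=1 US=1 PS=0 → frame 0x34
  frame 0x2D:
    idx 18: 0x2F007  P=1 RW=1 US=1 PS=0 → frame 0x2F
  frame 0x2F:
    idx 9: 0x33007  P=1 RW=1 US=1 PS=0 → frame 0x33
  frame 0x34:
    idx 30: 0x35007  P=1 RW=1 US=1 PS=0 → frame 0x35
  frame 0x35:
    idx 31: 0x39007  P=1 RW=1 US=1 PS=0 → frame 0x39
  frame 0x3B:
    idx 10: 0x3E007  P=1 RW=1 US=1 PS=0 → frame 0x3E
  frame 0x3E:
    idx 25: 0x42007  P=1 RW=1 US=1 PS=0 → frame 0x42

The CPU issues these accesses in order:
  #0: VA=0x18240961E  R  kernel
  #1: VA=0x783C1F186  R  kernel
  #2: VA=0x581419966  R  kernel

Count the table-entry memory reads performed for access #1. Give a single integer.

Walk each access:
#0 VA=0x18240961E (r,kernel):
  [0] read 0x2A idx=6: raw=0x2D007 flags P=1 W=1 U=1 S=0
  [1] read 0x2D idx=18: raw=0x2F007 flags P=1 W=1 U=1 S=0
  [2] read 0x2F idx=9: raw=0x33007 flags P=1 W=1 U=1 S=0
  ✓ 0x3361E  — 3 lookups
#1 VA=0x783C1F186 (r,kernel):
  [0] read 0x2A idx=30: raw=0x34007 flags P=1 W=1 U=1 S=0
  [1] read 0x34 idx=30: raw=0x35007 flags P=1 W=1 U=1 S=0
  [2] read 0x35 idx=31: raw=0x39007 flags P=1 W=1 U=1 S=0
  ✓ 0x39186  — 3 lookups
#2 VA=0x581419966 (r,kernel):
  [0] read 0x2A idx=22: raw=0x3B007 flags P=1 W=1 U=1 S=0
  [1] read 0x3B idx=10: raw=0x3E007 flags P=1 W=1 U=1 S=0
  [2] read 0x3E idx=25: raw=0x42007 flags P=1 W=1 U=1 S=0
  ✓ 0x42966  — 3 lookups

Entries read for #1: 3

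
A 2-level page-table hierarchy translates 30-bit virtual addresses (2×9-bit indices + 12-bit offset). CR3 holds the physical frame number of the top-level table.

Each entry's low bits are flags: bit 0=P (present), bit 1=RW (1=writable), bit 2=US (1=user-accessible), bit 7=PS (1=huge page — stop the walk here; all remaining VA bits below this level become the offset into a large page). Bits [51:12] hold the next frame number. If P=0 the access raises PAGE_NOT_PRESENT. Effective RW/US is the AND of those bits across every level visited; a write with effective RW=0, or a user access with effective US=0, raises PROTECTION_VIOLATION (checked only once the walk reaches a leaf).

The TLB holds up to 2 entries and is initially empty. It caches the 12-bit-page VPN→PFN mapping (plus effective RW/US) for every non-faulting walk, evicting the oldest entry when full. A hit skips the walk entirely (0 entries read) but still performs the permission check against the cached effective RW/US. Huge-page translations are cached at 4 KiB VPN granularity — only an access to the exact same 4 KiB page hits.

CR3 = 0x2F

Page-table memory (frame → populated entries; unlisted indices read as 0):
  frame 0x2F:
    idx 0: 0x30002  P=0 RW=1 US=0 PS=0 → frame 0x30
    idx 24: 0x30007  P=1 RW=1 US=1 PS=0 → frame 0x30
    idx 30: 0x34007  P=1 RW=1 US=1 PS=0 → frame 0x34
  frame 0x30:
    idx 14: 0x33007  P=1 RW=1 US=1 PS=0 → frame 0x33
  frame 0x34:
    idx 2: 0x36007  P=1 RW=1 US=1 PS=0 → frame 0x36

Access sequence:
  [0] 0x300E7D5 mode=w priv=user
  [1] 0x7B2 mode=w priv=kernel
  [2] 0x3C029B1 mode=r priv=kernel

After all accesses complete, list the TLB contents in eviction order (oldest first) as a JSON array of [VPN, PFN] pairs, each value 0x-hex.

Trace:
#0 VA=0x300E7D5 (w,user):
  L0: frame=0x2F idx=24 entry=0x30007 [P=1 RW=1 US=1 PS=0]
  L1: frame=0x30 idx=14 entry=0x33007 [P=1 RW=1 US=1 PS=0]
  → PA=0x337D5  (2 entries read)
#1 VA=0x7B2 (w,kernel):
  L0: frame=0x2F idx=0 entry=0x30002 [P=0 RW=1 US=0 PS=0]
  ✗ PAGE_NOT_PRESENT  [1 reads]
#2 VA=0x3C029B1 (r,kernel):
  L0: frame=0x2F idx=30 entry=0x34007 [P=1 RW=1 US=1 PS=0]
  L1: frame=0x34 idx=2 entry=0x36007 [P=1 RW=1 US=1 PS=0]
  → PA=0x369B1  (2 entries read)

TLB: [["0x300E", "0x33"], ["0x3C02", "0x36"]]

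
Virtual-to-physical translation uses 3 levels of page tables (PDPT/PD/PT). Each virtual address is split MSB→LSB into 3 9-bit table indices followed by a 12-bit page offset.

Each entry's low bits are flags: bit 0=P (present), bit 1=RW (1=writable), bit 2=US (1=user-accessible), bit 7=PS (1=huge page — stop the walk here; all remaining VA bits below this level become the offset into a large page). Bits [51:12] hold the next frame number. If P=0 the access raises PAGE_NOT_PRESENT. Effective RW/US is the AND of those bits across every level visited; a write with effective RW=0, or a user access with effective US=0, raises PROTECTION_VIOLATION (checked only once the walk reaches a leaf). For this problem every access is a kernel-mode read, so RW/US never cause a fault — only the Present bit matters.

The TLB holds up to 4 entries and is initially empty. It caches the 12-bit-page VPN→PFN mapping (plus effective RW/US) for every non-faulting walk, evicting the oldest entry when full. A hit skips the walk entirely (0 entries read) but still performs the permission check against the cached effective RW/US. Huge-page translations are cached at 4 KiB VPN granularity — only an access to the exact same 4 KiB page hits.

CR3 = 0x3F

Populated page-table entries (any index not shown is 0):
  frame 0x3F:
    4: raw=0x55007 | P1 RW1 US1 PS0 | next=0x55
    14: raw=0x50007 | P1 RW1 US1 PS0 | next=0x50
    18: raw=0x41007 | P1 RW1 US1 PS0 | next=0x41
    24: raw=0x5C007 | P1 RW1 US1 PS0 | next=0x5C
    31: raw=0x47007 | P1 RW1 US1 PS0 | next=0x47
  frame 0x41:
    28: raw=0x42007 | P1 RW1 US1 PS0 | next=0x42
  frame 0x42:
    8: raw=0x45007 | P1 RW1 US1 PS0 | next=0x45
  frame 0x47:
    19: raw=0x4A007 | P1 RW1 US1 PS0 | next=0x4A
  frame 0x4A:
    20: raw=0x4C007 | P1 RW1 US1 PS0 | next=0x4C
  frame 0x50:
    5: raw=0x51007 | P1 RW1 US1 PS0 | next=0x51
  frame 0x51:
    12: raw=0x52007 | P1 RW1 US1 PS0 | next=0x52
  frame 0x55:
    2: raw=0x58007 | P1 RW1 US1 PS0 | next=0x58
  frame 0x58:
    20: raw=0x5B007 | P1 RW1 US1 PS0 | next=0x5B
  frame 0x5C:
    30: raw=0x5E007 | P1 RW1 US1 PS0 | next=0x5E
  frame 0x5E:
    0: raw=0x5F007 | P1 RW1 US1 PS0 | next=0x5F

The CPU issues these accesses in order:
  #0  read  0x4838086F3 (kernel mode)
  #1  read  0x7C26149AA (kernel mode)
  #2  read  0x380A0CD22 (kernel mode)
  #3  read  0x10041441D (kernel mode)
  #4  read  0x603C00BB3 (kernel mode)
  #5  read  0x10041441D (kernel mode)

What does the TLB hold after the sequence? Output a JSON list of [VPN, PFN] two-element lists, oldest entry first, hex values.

Trace:
#0 VA=0x4838086F3 (r,kernel):
  L0 @0x3F[18] → 0x41007  P=1,RW=1,US=1,PS=0
  L1 @0x41[28] → 0x42007  P=1,RW=1,US=1,PS=0
  L2 @0x42[8] → 0x45007  P=1,RW=1,US=1,PS=0
  → PA=0x456F3  (3 entries read)
#1 VA=0x7C26149AA (r,kernel):
  L0 @0x3F[31] → 0x47007  P=1,RW=1,US=1,PS=0
  L1 @0x47[19] → 0x4A007  P=1,RW=1,US=1,PS=0
  L2 @0x4A[20] → 0x4C007  P=1,RW=1,US=1,PS=0
  → PA=0x4C9AA  (3 entries read)
#2 VA=0x380A0CD22 (r,kernel):
  L0 @0x3F[14] → 0x50007  P=1,RW=1,US=1,PS=0
  L1 @0x50[5] → 0x51007  P=1,RW=1,US=1,PS=0
  L2 @0x51[12] → 0x52007  P=1,RW=1,US=1,PS=0
  → PA=0x52D22  (3 entries read)
#3 VA=0x10041441D (r,kernel):
  L0 @0x3F[4] → 0x55007  P=1,RW=1,US=1,PS=0
  L1 @0x55[2] → 0x58007  P=1,RW=1,US=1,PS=0
  L2 @0x58[20] → 0x5B007  P=1,RW=1,US=1,PS=0
  → PA=0x5B41D  (3 entries read)
#4 VA=0x603C00BB3 (r,kernel):
  L0 @0x3F[24] → 0x5C007  P=1,RW=1,US=1,PS=0
  L1 @0x5C[30] → 0x5E007  P=1,RW=1,US=1,PS=0
  L2 @0x5E[0] → 0x5F007  P=1,RW=1,US=1,PS=0
  → PA=0x5FBB3  (3 entries read)
#5 VA=0x10041441D (r,kernel):
  TLB hit vpn=0x100414 → PA=0x5B41D

TLB: [["0x7C2614", "0x4C"], ["0x380A0C", "0x52"], ["0x100414", "0x5B"], ["0x603C00", "0x5F"]]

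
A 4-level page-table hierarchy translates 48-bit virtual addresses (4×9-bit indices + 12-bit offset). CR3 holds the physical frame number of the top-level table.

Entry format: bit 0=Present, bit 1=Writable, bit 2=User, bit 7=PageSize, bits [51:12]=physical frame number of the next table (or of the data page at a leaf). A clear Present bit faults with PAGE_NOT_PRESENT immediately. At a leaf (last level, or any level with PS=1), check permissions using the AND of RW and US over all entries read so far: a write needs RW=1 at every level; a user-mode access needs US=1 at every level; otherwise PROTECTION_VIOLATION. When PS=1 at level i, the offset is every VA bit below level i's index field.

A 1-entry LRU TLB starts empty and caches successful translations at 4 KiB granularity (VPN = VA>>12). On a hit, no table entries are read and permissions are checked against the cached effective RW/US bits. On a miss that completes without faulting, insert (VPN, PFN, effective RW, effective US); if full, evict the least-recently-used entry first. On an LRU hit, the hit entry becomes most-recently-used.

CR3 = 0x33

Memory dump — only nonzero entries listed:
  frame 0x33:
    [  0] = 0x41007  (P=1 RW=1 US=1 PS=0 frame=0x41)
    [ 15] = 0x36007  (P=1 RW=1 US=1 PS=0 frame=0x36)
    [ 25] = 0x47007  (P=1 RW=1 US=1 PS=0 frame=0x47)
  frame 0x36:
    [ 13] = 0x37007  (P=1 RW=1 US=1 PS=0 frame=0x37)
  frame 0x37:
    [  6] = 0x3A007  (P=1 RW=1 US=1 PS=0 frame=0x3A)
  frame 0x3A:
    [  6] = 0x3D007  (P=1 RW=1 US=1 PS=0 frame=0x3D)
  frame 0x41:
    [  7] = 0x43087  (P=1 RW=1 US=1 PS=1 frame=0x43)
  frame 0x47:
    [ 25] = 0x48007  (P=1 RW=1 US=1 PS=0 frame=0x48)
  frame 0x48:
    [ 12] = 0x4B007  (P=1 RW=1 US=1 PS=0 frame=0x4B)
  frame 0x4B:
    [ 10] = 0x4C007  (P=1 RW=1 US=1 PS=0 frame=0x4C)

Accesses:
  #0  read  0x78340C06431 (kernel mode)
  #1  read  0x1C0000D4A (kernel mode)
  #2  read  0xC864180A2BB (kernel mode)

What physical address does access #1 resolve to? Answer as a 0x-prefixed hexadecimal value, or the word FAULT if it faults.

Per-access translation:
#0 VA=0x78340C06431 (r,kernel):
  L0 @0x33[15] → 0x36007  P=1,RW=1,US=1,PS=0
  L1 @0x36[13] → 0x37007  P=1,RW=1,US=1,PS=0
  L2 @0x37[6] → 0x3A007  P=1,RW=1,US=1,PS=0
  L3 @0x3A[6] → 0x3D007  P=1,RW=1,US=1,PS=0
  ✓ 0x3D431  — 4 lookups
#1 VA=0x1C0000D4A (r,kernel):
  L0 @0x33[0] → 0x41007  P=1,RW=1,US=1,PS=0
  L1 @0x41[7] → 0x43087  P=1,RW=1,US=1,PS=1
  ✓ 0x43D4A (huge @L1)  — 2 lookups
#2 VA=0xC864180A2BB (r,kernel):
  L0 @0x33[25] → 0x47007  P=1,RW=1,US=1,PS=0
  L1 @0x47[25] → 0x48007  P=1,RW=1,US=1,PS=0
  L2 @0x48[12] → 0x4B007  P=1,RW=1,US=1,PS=0
  L3 @0x4B[10] → 0x4C007  P=1,RW=1,US=1,PS=0
  ✓ 0x4C2BB  — 4 lookups

Access #1 PA: 0x43D4A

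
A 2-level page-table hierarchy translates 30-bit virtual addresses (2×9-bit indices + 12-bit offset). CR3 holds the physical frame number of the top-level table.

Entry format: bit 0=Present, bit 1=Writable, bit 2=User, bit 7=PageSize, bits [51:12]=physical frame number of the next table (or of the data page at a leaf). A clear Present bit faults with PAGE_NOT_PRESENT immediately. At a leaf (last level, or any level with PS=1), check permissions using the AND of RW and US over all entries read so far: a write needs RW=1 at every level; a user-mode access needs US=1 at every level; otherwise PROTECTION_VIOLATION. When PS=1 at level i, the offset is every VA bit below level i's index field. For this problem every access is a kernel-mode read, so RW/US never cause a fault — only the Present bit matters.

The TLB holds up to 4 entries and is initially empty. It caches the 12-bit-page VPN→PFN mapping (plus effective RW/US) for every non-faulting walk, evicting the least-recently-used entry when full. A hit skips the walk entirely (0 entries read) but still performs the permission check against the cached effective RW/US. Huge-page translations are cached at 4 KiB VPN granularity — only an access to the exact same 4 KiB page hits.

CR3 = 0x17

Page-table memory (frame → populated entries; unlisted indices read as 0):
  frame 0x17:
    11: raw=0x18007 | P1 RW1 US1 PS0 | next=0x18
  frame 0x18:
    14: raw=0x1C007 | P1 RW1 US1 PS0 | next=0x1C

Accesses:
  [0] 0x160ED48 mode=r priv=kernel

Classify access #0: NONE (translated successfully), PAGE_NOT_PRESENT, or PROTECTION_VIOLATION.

Per-access translation:
#0 VA=0x160ED48 (r,kernel):
  L0: frame=0x17 idx=11 entry=0x18007 [P=1 RW=1 US=1 PS=0]
  L1: frame=0x18 idx=14 entry=0x1C007 [P=1 RW=1 US=1 PS=0]
  ⇒ phys 0x1CD48  [2 reads]

Access #0 fault: NONE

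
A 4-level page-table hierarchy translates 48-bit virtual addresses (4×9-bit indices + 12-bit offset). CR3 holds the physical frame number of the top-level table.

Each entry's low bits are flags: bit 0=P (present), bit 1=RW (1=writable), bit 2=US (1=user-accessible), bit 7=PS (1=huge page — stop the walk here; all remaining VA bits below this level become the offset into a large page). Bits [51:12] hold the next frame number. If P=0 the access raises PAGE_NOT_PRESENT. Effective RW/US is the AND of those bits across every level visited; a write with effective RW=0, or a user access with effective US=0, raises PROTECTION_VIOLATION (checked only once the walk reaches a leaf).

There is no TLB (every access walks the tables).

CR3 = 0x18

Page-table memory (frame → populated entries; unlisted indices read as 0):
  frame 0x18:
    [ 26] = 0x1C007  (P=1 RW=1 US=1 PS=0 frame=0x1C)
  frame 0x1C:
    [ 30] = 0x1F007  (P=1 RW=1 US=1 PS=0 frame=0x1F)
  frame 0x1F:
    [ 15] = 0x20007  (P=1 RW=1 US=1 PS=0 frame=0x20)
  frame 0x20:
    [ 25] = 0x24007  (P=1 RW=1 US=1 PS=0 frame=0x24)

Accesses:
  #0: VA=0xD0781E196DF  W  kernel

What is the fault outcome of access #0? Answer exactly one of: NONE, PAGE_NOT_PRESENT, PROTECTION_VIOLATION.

Trace:
#0 VA=0xD0781E196DF (w,kernel):
  L0: frame=0x18 idx=26 entry=0x1C007 [P=1 RW=1 US=1 PS=0]
  L1: frame=0x1C idx=30 entry=0x1F007 [P=1 RW=1 US=1 PS=0]
  L2: frame=0x1F idx=15 entry=0x20007 [P=1 RW=1 US=1 PS=0]
  L3: frame=0x20 idx=25 entry=0x24007 [P=1 RW=1 US=1 PS=0]
  ⇒ phys 0x246DF  [4 reads]

Access #0 fault: NONE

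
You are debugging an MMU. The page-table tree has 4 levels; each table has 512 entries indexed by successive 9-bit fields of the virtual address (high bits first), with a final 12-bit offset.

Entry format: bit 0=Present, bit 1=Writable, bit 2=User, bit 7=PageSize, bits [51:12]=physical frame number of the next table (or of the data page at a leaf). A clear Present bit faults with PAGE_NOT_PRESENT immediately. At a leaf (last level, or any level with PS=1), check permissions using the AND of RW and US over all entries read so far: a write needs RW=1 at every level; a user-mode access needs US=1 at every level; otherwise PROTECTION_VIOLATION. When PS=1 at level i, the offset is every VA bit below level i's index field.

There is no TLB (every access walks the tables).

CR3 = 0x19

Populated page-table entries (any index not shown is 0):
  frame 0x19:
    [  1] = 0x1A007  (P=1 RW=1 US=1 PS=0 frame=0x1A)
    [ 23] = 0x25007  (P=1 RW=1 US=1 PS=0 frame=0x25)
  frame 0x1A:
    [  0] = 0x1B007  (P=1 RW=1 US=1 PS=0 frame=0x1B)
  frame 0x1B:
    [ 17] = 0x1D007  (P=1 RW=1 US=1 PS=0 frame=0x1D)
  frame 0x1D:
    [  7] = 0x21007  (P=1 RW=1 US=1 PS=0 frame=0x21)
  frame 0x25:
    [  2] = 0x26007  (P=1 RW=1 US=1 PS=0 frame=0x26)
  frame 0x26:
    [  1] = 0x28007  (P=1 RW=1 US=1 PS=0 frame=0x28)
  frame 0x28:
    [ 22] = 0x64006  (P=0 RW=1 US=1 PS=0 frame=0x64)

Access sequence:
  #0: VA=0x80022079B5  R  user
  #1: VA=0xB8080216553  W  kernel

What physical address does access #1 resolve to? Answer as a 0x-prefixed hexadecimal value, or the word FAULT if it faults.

Trace:
#0 VA=0x80022079B5 (r,user):
  L0 @0x19[1] → 0x1A007  P=1,RW=1,US=1,PS=0
  L1 @0x1A[0] → 0x1B007  P=1,RW=1,US=1,PS=0
  L2 @0x1B[17] → 0x1D007  P=1,RW=1,US=1,PS=0
  L3 @0x1D[7] → 0x21007  P=1,RW=1,US=1,PS=0
  ⇒ phys 0x219B5  [4 reads]
#1 VA=0xB8080216553 (w,kernel):
  L0 @0x19[23] → 0x25007  P=1,RW=1,US=1,PS=0
  L1 @0x25[2] → 0x26007  P=1,RW=1,US=1,PS=0
  L2 @0x26[1] → 0x28007  P=1,RW=1,US=1,PS=0
  L3 @0x28[22] → 0x64006  P=0,RW=1,US=1,PS=0
  → PAGE_NOT_PRESENT  (4 entries read)

Access #1 PA: FAULT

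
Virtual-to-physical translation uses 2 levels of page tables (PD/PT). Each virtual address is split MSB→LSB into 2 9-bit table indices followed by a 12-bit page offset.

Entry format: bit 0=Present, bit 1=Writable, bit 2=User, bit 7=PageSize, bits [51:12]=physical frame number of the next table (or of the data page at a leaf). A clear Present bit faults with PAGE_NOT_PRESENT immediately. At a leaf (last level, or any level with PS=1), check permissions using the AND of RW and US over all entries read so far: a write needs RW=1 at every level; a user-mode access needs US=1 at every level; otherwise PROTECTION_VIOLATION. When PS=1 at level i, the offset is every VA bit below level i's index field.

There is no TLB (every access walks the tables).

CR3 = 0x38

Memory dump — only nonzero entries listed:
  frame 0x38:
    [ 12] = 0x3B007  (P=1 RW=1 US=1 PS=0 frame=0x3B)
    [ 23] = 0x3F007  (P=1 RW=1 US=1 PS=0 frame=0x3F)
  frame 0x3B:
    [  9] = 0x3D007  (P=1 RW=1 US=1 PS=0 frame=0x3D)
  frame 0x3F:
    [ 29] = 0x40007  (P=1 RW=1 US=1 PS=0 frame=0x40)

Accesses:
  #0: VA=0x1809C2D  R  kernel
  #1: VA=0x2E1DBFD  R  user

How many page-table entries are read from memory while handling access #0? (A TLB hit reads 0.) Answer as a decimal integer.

Per-access translation:
#0 VA=0x1809C2D (r,kernel):
  L0: frame=0x38 idx=12 entry=0x3B007 [P=1 RW=1 US=1 PS=0]
  L1: frame=0x3B idx=9 entry=0x3D007 [P=1 RW=1 US=1 PS=0]
  ⇒ phys 0x3DC2D  [2 reads]
#1 VA=0x2E1DBFD (r,user):
  L0: frame=0x38 idx=23 entry=0x3F007 [P=1 RW=1 US=1 PS=0]
  L1: frame=0x3F idx=29 entry=0x40007 [P=1 RW=1 US=1 PS=0]
  ⇒ phys 0x40BFD  [2 reads]

Entries read for #0: 2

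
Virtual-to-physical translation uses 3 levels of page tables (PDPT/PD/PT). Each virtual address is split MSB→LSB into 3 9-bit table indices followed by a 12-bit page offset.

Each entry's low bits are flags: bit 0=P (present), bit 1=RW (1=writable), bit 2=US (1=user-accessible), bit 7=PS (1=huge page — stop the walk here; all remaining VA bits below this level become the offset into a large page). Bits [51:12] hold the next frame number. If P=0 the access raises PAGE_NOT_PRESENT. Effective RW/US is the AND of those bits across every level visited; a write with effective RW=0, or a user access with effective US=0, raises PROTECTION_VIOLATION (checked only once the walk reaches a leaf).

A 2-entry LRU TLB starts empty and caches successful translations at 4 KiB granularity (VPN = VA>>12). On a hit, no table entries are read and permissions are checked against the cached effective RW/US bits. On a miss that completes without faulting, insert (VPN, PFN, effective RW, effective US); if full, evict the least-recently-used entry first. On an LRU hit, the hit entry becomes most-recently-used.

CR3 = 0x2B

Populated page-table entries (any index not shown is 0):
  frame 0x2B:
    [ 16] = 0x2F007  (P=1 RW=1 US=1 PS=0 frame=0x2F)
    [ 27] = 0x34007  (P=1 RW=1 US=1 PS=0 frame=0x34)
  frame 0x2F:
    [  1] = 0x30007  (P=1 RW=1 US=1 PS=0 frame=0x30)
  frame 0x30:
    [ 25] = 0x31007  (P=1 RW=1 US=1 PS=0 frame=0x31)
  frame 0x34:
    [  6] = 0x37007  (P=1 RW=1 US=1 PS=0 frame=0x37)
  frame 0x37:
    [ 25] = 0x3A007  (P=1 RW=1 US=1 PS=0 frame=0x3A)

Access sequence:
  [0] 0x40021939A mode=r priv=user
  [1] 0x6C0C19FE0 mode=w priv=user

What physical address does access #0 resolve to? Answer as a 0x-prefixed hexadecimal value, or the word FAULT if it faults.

Trace:
#0 VA=0x40021939A (r,user):
  lvl0: tbl 0x2B, slot 16 ⇒ 0x2F007 (P1/RW1/US1/PS0)
  lvl1: tbl 0x2F, slot 1 ⇒ 0x30007 (P1/RW1/US1/PS0)
  lvl2: tbl 0x30, slot 25 ⇒ 0x31007 (P1/RW1/US1/PS0)
  ✓ 0x3139A  — 3 lookups
#1 VA=0x6C0C19FE0 (w,user):
  lvl0: tbl 0x2B, slot 27 ⇒ 0x34007 (P1/RW1/US1/PS0)
  lvl1: tbl 0x34, slot 6 ⇒ 0x37007 (P1/RW1/US1/PS0)
  lvl2: tbl 0x37, slot 25 ⇒ 0x3A007 (P1/RW1/US1/PS0)
  ✓ 0x3AFE0  — 3 lookups

Access #0 PA: 0x3139A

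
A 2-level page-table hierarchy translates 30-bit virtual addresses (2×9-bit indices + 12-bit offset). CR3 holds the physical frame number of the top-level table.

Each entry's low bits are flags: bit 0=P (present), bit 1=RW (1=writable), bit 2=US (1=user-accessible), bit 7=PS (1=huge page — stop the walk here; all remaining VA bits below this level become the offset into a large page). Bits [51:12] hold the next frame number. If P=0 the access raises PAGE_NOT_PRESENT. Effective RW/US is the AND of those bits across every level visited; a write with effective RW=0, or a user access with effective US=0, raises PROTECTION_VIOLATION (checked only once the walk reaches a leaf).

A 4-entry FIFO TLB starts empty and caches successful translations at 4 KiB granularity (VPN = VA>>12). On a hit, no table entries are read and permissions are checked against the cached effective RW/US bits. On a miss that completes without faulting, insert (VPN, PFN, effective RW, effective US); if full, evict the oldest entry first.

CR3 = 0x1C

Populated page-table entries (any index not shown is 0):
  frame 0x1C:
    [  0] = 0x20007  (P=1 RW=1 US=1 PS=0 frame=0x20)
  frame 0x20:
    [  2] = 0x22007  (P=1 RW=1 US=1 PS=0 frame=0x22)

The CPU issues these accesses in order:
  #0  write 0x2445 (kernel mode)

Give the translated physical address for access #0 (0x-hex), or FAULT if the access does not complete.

Trace:
#0 VA=0x2445 (w,kernel):
  lvl0: tbl 0x1C, slot 0 ⇒ 0x20007 (P1/RW1/US1/PS0)
  lvl1: tbl 0x20, slot 2 ⇒ 0x22007 (P1/RW1/US1/PS0)
  ✓ 0x22445  — 2 lookups

Access #0 PA: 0x22445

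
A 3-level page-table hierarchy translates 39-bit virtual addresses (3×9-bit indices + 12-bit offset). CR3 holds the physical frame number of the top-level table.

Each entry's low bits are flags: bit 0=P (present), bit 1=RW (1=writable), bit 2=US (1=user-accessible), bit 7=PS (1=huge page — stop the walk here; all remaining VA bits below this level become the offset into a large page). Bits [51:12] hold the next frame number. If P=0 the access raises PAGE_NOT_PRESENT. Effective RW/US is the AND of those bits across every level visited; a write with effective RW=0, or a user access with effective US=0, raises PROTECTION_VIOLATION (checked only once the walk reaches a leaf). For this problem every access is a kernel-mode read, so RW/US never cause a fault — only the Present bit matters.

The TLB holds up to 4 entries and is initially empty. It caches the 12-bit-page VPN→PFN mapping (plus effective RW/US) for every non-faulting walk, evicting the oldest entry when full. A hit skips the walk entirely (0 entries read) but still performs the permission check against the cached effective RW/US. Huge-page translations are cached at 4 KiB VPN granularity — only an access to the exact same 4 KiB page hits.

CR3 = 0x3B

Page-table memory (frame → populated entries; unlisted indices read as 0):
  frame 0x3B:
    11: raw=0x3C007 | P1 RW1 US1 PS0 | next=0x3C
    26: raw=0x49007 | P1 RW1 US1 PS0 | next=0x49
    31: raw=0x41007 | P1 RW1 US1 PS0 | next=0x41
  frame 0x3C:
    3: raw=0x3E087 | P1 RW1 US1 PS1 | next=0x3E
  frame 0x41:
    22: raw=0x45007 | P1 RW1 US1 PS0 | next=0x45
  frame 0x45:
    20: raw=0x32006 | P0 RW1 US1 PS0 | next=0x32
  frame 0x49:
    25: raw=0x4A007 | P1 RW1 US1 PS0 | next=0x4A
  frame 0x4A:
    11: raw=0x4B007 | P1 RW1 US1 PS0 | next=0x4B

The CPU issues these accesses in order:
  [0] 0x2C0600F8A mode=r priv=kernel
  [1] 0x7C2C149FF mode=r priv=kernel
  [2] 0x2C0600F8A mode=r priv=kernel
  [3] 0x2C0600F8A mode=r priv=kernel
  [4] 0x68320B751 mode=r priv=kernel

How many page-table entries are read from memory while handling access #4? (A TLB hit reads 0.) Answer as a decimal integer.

Per-access translation:
#0 VA=0x2C0600F8A (r,kernel):
  [0] read 0x3B idx=11: raw=0x3C007 flags P=1 W=1 U=1 S=0
  [1] read 0x3C idx=3: raw=0x3E087 flags P=1 W=1 U=1 S=1
  ⇒ phys 0x3EF8A (huge @L1)  [2 reads]
#1 VA=0x7C2C149FF (r,kernel):
  [0] read 0x3B idx=31: raw=0x41007 flags P=1 W=1 U=1 S=0
  [1] read 0x41 idx=22: raw=0x45007 flags P=1 W=1 U=1 S=0
  [2] read 0x45 idx=20: raw=0x32006 flags P=0 W=1 U=1 S=0
  → PAGE_NOT_PRESENT  (3 entries read)
#2 VA=0x2C0600F8A (r,kernel):
  TLB hit vpn=0x2C0600 → PA=0x3EF8A
#3 VA=0x2C0600F8A (r,kernel):
  TLB hit vpn=0x2C0600 → PA=0x3EF8A
#4 VA=0x68320B751 (r,kernel):
  [0] read 0x3B idx=26: raw=0x49007 flags P=1 W=1 U=1 S=0
  [1] read 0x49 idx=25: raw=0x4A007 flags P=1 W=1 U=1 S=0
  [2] read 0x4A idx=11: raw=0x4B007 flags P=1 W=1 U=1 S=0
  ⇒ phys 0x4B751  [3 reads]

Entries read for #4: 3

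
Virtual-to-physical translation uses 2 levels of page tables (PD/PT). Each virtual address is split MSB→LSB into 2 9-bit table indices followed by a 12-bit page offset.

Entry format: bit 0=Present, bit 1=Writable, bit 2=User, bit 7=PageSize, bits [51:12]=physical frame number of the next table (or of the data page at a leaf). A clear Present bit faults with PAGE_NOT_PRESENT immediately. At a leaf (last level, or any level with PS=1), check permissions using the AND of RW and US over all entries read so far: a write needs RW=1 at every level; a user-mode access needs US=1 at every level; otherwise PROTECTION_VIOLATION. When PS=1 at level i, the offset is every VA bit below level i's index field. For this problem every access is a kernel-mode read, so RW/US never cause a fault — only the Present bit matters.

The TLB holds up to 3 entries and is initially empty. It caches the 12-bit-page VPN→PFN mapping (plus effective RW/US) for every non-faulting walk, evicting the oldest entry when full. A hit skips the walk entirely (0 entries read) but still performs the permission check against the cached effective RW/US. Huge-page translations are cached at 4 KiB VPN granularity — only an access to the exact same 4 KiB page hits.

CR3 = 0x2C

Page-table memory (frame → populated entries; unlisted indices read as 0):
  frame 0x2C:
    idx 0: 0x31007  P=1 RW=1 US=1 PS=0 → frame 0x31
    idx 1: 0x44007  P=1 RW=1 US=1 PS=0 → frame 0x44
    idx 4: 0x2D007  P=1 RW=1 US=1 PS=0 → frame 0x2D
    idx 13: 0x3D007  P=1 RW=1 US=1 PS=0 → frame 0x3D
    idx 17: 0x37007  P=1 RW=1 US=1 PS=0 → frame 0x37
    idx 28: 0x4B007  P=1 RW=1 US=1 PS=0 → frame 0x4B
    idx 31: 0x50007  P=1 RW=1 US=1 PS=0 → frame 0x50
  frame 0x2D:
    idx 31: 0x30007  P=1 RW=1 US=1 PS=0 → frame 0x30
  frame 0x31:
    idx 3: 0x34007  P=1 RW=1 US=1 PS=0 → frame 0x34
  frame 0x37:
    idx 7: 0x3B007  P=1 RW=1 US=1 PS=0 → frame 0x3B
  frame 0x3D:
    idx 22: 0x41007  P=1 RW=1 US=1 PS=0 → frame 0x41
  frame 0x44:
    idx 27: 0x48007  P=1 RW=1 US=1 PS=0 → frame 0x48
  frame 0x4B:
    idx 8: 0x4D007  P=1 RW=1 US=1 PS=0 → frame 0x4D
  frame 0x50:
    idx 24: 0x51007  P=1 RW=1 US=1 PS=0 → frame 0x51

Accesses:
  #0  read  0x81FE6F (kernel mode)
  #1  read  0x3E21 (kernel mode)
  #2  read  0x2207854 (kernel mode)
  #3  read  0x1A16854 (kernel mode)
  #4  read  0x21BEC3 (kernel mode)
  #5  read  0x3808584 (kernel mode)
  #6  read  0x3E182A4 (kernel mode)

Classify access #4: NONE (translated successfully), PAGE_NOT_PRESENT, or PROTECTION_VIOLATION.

Per-access translation:
#0 VA=0x81FE6F (r,kernel):
  L0 @0x2C[4] → 0x2D007  P=1,RW=1,US=1,PS=0
  L1 @0x2D[31] → 0x30007  P=1,RW=1,US=1,PS=0
  ⇒ phys 0x30E6F  [2 reads]
#1 VA=0x3E21 (r,kernel):
  L0 @0x2C[0] → 0x31007  P=1,RW=1,US=1,PS=0
  L1 @0x31[3] → 0x34007  P=1,RW=1,US=1,PS=0
  ⇒ phys 0x34E21  [2 reads]
#2 VA=0x2207854 (r,kernel):
  L0 @0x2C[17] → 0x37007  P=1,RW=1,US=1,PS=0
  L1 @0x37[7] → 0x3B007  P=1,RW=1,US=1,PS=0
  ⇒ phys 0x3B854  [2 reads]
#3 VA=0x1A16854 (r,kernel):
  L0 @0x2C[13] → 0x3D007  P=1,RW=1,US=1,PS=0
  L1 @0x3D[22] → 0x41007  P=1,RW=1,US=1,PS=0
  ⇒ phys 0x41854  [2 reads]
#4 VA=0x21BEC3 (r,kernel):
  L0 @0x2C[1] → 0x44007  P=1,RW=1,US=1,PS=0
  L1 @0x44[27] → 0x48007  P=1,RW=1,US=1,PS=0
  ⇒ phys 0x48EC3  [2 reads]
#5 VA=0x3808584 (r,kernel):
  L0 @0x2C[28] → 0x4B007  P=1,RW=1,US=1,PS=0
  L1 @0x4B[8] → 0x4D007  P=1,RW=1,US=1,PS=0
  ⇒ phys 0x4D584  [2 reads]
#6 VA=0x3E182A4 (r,kernel):
  L0 @0x2C[31] → 0x50007  P=1,RW=1,US=1,PS=0
  L1 @0x50[24] → 0x51007  P=1,RW=1,US=1,PS=0
  ⇒ phys 0x512A4  [2 reads]

Access #4 fault: NONE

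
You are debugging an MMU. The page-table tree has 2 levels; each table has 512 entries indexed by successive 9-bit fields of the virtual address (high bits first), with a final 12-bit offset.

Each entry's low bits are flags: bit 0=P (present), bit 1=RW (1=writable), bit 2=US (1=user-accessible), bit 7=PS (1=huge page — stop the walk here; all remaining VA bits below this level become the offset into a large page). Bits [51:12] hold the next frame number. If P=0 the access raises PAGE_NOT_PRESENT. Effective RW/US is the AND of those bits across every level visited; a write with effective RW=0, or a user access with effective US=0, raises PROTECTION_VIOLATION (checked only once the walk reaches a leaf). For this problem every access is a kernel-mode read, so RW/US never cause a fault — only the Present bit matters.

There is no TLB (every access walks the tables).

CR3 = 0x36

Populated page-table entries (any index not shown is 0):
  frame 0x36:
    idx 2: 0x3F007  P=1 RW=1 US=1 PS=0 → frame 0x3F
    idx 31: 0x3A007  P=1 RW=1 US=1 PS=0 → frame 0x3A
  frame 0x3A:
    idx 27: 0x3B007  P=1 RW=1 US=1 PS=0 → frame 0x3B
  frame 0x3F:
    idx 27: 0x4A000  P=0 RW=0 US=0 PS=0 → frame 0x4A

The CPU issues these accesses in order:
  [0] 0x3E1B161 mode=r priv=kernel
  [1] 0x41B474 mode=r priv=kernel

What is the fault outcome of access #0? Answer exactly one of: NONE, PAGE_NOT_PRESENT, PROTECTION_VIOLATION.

Trace:
#0 VA=0x3E1B161 (r,kernel):
  L0: frame=0x36 idx=31 entry=0x3A007 [P=1 RW=1 US=1 PS=0]
  L1: frame=0x3A idx=27 entry=0x3B007 [P=1 RW=1 US=1 PS=0]
  ⇒ phys 0x3B161  [2 reads]
#1 VA=0x41B474 (r,kernel):
  L0: frame=0x36 idx=2 entry=0x3F007 [P=1 RW=1 US=1 PS=0]
  L1: frame=0x3F idx=27 entry=0x4A000 [P=0 RW=0 US=0 PS=0]
  → PAGE_NOT_PRESENT  (2 entries read)

Access #0 fault: NONE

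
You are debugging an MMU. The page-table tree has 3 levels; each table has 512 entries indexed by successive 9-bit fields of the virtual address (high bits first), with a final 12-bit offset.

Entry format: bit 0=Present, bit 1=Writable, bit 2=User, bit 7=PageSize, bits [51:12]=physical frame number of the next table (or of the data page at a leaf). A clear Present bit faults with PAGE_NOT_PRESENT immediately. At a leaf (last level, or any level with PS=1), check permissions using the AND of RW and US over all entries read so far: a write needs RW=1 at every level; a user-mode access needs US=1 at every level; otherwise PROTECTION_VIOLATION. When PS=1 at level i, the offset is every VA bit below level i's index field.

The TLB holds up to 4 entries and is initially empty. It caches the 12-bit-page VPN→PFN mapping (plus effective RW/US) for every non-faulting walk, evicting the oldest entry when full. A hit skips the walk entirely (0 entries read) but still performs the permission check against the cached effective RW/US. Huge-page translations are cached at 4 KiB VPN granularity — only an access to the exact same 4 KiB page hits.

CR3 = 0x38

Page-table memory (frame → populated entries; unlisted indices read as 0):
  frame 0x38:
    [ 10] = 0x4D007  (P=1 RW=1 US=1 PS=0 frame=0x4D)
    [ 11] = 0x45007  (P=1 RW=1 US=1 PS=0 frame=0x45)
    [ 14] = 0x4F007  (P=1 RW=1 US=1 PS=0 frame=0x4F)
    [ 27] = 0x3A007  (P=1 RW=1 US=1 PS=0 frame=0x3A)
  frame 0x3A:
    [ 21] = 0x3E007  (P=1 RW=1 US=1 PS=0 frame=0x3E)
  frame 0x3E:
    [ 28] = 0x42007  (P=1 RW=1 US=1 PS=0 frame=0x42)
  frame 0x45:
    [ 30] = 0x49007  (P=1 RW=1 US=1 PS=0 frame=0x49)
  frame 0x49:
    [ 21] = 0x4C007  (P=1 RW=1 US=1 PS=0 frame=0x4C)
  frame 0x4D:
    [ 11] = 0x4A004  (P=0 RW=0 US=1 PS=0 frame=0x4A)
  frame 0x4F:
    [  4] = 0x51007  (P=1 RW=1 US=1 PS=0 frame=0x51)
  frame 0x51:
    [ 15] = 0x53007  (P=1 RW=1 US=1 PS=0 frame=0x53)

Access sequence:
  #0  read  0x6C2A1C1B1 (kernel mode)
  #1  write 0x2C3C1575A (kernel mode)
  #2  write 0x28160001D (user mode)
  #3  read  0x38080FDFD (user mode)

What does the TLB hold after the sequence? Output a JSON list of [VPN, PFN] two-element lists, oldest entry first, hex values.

Trace:
#0 VA=0x6C2A1C1B1 (r,kernel):
  L0: frame=0x38 idx=27 entry=0x3A007 [P=1 RW=1 US=1 PS=0]
  L1: frame=0x3A idx=21 entry=0x3E007 [P=1 RW=1 US=1 PS=0]
  L2: frame=0x3E idx=28 entry=0x42007 [P=1 RW=1 US=1 PS=0]
  ⇒ phys 0x421B1  [3 reads]
#1 VA=0x2C3C1575A (w,kernel):
  L0: frame=0x38 idx=11 entry=0x45007 [P=1 RW=1 US=1 PS=0]
  L1: frame=0x45 idx=30 entry=0x49007 [P=1 RW=1 US=1 PS=0]
  L2: frame=0x49 idx=21 entry=0x4C007 [P=1 RW=1 US=1 PS=0]
  ⇒ phys 0x4C75A  [3 reads]
#2 VA=0x28160001D (w,user):
  L0: frame=0x38 idx=10 entry=0x4D007 [P=1 RW=1 US=1 PS=0]
  L1: frame=0x4D idx=11 entry=0x4A004 [P=0 RW=0 US=1 PS=0]
  → PAGE_NOT_PRESENT  (2 entries read)
#3 VA=0x38080FDFD (r,user):
  L0: frame=0x38 idx=14 entry=0x4F007 [P=1 RW=1 US=1 PS=0]
  L1: frame=0x4F idx=4 entry=0x51007 [P=1 RW=1 US=1 PS=0]
  L2: frame=0x51 idx=15 entry=0x53007 [P=1 RW=1 US=1 PS=0]
  ⇒ phys 0x53DFD  [3 reads]

TLB: [["0x6C2A1C", "0x42"], ["0x2C3C15", "0x4C"], ["0x38080F", "0x53"]]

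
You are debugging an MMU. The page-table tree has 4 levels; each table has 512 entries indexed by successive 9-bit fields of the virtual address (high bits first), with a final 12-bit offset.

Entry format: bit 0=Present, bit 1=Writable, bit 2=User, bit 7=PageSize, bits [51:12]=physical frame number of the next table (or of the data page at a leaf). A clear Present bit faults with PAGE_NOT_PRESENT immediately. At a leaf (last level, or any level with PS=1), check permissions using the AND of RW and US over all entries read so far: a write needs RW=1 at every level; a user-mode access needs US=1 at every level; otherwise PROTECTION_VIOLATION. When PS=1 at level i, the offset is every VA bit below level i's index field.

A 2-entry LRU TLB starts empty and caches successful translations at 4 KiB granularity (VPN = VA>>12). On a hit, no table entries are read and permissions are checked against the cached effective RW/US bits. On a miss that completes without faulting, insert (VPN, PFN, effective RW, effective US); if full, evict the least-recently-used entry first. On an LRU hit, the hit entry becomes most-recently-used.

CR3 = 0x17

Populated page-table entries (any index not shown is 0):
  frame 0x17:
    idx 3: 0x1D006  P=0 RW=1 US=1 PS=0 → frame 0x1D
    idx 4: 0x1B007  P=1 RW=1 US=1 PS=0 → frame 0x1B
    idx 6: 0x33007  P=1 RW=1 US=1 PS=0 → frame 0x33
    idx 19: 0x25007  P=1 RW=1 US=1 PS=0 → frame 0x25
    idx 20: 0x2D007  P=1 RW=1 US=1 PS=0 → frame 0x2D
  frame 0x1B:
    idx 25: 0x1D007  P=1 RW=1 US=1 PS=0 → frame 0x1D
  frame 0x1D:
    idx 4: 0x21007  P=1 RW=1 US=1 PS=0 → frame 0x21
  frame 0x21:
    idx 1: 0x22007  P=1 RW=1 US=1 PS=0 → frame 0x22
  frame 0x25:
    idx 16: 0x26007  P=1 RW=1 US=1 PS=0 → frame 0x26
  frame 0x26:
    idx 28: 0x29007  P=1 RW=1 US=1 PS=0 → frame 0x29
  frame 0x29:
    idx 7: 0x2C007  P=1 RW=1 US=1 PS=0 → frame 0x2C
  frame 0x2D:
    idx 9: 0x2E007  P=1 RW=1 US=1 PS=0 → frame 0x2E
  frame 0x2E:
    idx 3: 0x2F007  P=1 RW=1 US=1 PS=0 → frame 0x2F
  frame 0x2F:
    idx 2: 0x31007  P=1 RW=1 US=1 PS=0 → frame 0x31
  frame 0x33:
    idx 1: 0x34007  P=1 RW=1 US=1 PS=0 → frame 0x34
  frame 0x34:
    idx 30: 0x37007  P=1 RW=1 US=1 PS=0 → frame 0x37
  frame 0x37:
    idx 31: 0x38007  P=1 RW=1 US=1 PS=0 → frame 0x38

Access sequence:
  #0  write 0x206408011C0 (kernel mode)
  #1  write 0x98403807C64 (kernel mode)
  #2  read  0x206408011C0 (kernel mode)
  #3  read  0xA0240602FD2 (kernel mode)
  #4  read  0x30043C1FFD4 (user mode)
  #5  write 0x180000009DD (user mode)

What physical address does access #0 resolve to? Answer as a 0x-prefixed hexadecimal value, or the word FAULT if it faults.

Walk each access:
#0 VA=0x206408011C0 (w,kernel):
  L0 @0x17[4] → 0x1B007  P=1,RW=1,US=1,PS=0
  L1 @0x1B[25] → 0x1D007  P=1,RW=1,US=1,PS=0
  L2 @0x1D[4] → 0x21007  P=1,RW=1,US=1,PS=0
  L3 @0x21[1] → 0x22007  P=1,RW=1,US=1,PS=0
  ⇒ phys 0x221C0  [4 reads]
#1 VA=0x98403807C64 (w,kernel):
  L0 @0x17[19] → 0x25007  P=1,RW=1,US=1,PS=0
  L1 @0x25[16] → 0x26007  P=1,RW=1,US=1,PS=0
  L2 @0x26[28] → 0x29007  P=1,RW=1,US=1,PS=0
  L3 @0x29[7] → 0x2C007  P=1,RW=1,US=1,PS=0
  ⇒ phys 0x2CC64  [4 reads]
#2 VA=0x206408011C0 (r,kernel):
  TLB hit vpn=0x20640801 → PA=0x221C0
#3 VA=0xA0240602FD2 (r,kernel):
  L0 @0x17[20] → 0x2D007  P=1,RW=1,US=1,PS=0
  L1 @0x2D[9] → 0x2E007  P=1,RW=1,US=1,PS=0
  L2 @0x2E[3] → 0x2F007  P=1,RW=1,US=1,PS=0
  L3 @0x2F[2] → 0x31007  P=1,RW=1,US=1,PS=0
  ⇒ phys 0x31FD2  [4 reads]
#4 VA=0x30043C1FFD4 (r,user):
  L0 @0x17[6] → 0x33007  P=1,RW=1,US=1,PS=0
  L1 @0x33[1] → 0x34007  P=1,RW=1,US=1,PS=0
  L2 @0x34[30] → 0x37007  P=1,RW=1,US=1,PS=0
  L3 @0x37[31] → 0x38007  P=1,RW=1,US=1,PS=0
  ⇒ phys 0x38FD4  [4 reads]
#5 VA=0x180000009DD (w,user):
  L0 @0x17[3] → 0x1D006  P=0,RW=1,US=1,PS=0
  ⇒ fault: PAGE_NOT_PRESENT  — 1 lookups

Access #0 PA: 0x221C0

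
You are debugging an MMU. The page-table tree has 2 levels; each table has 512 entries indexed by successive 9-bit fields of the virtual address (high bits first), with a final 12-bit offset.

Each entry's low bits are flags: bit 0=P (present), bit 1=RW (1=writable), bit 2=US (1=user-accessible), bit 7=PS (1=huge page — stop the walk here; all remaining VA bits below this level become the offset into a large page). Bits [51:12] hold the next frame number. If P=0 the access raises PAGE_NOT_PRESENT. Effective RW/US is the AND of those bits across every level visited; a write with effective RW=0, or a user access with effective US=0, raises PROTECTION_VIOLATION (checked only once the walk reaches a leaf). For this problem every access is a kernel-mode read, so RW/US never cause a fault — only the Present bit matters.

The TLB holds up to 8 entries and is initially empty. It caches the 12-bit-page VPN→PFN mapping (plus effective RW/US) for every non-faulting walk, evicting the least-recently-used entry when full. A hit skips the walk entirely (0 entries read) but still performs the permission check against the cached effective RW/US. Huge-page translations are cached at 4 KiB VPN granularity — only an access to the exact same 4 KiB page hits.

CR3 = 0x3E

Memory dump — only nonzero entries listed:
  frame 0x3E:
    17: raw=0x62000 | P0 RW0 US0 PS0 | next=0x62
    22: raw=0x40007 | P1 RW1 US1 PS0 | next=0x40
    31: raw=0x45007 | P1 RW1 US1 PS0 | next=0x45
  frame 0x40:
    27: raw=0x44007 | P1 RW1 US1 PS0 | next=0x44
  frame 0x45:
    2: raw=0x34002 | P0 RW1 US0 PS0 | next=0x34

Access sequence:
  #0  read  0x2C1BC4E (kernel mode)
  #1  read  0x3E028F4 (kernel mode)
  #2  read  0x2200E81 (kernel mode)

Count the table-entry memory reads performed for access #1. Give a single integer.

Trace:
#0 VA=0x2C1BC4E (r,kernel):
  lvl0: tbl 0x3E, slot 22 ⇒ 0x40007 (P1/RW1/US1/PS0)
  lvl1: tbl 0x40, slot 27 ⇒ 0x44007 (P1/RW1/US1/PS0)
  ✓ 0x44C4E  — 2 lookups
#1 VA=0x3E028F4 (r,kernel):
  lvl0: tbl 0x3E, slot 31 ⇒ 0x45007 (P1/RW1/US1/PS0)
  lvl1: tbl 0x45, slot 2 ⇒ 0x34002 (P0/RW1/US0/PS0)
  ✗ PAGE_NOT_PRESENT  [2 reads]
#2 VA=0x2200E81 (r,kernel):
  lvl0: tbl 0x3E, slot 17 ⇒ 0x62000 (P0/RW0/US0/PS0)
  ✗ PAGE_NOT_PRESENT  [1 reads]

Entries read for #1: 2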